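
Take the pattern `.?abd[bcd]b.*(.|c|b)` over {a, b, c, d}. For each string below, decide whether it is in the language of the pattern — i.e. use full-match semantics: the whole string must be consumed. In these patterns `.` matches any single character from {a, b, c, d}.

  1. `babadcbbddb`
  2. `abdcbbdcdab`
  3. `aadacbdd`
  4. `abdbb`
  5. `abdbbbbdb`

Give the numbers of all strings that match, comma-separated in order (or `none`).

2, 5

1 → no match
2 → match
3 → no match
4 → no match
5 → match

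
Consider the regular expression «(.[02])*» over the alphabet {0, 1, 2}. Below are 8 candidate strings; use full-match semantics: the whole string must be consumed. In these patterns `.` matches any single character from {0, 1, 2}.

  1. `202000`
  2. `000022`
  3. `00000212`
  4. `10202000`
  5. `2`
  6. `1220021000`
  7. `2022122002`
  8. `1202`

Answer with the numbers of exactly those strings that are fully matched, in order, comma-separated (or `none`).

1, 2, 3, 4, 6, 7, 8

1 → match
2 → match
3 → match
4 → match
5 → no match
6 → match
7 → match
8 → match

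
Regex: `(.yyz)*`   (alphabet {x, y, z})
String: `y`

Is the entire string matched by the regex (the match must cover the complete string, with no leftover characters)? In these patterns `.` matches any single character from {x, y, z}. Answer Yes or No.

No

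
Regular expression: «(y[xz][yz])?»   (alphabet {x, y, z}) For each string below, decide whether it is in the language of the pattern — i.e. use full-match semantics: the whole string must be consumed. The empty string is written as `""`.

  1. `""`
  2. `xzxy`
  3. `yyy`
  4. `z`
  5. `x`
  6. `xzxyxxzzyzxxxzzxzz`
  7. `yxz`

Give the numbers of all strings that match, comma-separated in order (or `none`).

1. `""` → match
2. `xzxy` → no match
3. `yyy` → no match
4. `z` → no match
5. `x` → no match
6 → no match
7. `yxz` → match

1, 7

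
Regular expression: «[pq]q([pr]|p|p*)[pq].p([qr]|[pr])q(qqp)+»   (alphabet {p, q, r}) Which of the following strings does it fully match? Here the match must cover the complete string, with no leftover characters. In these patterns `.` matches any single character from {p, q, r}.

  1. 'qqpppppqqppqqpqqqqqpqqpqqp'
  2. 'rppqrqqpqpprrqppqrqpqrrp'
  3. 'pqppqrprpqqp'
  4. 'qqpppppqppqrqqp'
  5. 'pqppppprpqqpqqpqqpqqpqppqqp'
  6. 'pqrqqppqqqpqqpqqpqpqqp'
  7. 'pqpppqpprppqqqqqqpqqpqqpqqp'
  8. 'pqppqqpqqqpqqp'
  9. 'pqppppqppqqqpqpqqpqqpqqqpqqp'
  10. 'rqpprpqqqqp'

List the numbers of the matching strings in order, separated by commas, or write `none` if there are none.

none

1 → no match
2 → no match — must end with 'qqp'
3 → no match
4 → no match
5 → no match
6 → no match
7 → no match
8 → no match
9 → no match
10 → no match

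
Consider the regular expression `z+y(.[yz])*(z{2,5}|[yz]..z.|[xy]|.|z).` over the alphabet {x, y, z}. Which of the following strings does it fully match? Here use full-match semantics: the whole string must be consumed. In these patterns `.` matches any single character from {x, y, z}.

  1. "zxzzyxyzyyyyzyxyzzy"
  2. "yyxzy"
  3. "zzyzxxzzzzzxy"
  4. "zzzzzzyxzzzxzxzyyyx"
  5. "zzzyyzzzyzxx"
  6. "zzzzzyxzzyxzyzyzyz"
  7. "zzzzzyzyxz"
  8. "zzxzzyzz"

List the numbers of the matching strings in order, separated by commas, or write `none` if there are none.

4, 5, 6, 7

1 → no match
2 → no match — must start with "z"
3 → no match
4 → match
5 → match
6 → match
7 → match
8 → no match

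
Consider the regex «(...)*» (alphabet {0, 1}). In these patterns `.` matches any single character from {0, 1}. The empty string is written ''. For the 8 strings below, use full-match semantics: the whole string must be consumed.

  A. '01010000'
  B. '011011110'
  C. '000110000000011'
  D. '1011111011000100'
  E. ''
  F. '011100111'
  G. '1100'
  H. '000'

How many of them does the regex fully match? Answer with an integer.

A → no match
B → match
C → match
D → no match
E → match
F → match
G → no match
H → match
Total matched: 5

5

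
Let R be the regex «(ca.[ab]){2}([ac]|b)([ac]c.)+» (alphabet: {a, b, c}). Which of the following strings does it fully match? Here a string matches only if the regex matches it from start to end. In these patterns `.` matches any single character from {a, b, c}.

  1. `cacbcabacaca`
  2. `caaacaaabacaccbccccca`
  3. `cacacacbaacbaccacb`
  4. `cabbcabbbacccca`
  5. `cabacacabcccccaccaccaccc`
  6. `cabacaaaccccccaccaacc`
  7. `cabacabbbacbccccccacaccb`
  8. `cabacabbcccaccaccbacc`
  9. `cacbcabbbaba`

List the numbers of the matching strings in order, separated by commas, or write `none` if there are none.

1 → match
2 → match
3 → match
4 → match
5 → match
6 → match
7 → match
8 → match
9 → no match

1, 2, 3, 4, 5, 6, 7, 8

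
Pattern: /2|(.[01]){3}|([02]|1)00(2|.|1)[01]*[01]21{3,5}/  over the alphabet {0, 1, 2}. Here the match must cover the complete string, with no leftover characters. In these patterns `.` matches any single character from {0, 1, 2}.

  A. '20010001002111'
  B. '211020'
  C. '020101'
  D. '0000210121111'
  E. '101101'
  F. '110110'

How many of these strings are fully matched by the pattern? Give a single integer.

A → match
B → match
C → no match
D → no match
E → match
F → match
Total matched: 4

4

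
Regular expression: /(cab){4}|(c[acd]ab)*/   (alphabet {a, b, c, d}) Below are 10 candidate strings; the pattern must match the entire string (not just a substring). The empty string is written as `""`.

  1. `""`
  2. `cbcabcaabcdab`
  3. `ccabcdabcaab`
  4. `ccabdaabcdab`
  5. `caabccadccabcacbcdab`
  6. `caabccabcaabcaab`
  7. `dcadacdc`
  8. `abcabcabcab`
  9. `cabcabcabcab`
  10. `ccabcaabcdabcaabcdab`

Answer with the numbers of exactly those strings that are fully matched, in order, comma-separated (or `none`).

1. `""` → match
2 → no match
3. `ccabcdabcaab` → match
4. `ccabdaabcdab` → no match
5 → no match
6 → match
7. `dcadacdc` → no match
8. `abcabcabcab` → no match
9. `cabcabcabcab` → match
10 → match

1, 3, 6, 9, 10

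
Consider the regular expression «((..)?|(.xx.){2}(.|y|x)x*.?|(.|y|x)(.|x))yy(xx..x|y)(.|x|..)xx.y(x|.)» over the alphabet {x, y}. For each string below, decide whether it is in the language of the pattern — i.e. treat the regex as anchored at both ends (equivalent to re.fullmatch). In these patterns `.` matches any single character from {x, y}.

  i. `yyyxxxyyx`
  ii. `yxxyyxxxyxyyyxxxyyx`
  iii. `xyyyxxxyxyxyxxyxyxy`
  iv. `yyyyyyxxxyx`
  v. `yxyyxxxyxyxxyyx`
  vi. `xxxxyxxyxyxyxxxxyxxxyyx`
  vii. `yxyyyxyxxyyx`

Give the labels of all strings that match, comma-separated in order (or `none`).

i, ii, iv, v, vii

i → match
ii → match
iii → no match
iv → match
v → match
vi → no match
vii → match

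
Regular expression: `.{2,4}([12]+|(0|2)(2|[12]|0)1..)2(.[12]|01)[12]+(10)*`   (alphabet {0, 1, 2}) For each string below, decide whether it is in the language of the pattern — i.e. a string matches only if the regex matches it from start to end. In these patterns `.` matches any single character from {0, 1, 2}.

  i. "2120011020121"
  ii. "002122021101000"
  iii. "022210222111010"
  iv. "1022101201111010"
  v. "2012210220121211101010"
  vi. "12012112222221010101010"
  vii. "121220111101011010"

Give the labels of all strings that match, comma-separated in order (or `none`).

i, iii, iv, v, vi

i → match
ii → no match
iii → match
iv → match
v → match
vi → match
vii → no match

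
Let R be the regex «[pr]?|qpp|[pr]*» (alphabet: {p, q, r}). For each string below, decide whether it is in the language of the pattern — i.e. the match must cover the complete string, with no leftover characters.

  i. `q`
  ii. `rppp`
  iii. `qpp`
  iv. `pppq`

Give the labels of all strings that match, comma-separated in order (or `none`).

i. `q` → no match
ii. `rppp` → match
iii. `qpp` → match
iv. `pppq` → no match

ii, iii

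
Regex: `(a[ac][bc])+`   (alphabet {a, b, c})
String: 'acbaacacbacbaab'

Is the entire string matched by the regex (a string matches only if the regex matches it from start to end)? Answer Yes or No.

Yes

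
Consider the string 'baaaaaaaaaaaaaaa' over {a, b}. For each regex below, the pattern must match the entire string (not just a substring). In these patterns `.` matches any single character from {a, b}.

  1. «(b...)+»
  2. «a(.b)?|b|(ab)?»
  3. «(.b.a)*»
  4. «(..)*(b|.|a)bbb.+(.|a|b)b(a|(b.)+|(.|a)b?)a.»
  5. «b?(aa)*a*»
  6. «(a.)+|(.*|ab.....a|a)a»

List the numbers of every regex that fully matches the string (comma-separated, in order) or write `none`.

1 → no match
2 → no match
3 → no match
4 → no match
5 → match
6 → match

5, 6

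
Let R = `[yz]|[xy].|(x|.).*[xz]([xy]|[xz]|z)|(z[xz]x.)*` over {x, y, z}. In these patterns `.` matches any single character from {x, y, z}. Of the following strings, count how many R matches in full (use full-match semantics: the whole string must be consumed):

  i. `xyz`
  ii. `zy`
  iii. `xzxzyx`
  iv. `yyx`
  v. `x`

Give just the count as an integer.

0

i → no match
ii → no match
iii → no match
iv → no match
v → no match
Total matched: 0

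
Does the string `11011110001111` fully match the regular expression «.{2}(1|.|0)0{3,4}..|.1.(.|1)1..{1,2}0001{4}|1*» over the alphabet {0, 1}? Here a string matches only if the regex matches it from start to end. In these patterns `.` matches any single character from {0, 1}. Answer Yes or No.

Yes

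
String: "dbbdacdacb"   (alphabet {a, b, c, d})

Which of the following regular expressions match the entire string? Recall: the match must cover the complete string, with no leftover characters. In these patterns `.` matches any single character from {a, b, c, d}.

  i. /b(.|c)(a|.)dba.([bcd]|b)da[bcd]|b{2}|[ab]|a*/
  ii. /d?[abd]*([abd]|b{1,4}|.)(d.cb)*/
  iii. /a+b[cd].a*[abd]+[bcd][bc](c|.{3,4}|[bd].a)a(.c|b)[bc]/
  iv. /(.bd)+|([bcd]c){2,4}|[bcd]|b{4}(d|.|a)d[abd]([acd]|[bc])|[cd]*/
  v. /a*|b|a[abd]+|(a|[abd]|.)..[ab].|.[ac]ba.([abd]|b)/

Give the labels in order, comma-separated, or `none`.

ii

i → no match
ii → match
iii → no match — must start with "a"
iv → no match
v → no match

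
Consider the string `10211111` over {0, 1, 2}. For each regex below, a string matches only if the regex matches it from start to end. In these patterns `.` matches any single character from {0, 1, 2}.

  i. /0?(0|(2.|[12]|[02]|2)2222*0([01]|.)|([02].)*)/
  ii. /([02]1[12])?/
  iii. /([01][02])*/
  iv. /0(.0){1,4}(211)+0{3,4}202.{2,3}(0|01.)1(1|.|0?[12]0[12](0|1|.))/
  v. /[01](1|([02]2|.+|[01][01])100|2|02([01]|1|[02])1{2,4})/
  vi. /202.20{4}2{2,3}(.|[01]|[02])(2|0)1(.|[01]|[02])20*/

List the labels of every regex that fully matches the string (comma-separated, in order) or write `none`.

v

i → no match
ii → no match
iii → no match
iv → no match — must start with `0`
v → match
vi → no match — must start with `202`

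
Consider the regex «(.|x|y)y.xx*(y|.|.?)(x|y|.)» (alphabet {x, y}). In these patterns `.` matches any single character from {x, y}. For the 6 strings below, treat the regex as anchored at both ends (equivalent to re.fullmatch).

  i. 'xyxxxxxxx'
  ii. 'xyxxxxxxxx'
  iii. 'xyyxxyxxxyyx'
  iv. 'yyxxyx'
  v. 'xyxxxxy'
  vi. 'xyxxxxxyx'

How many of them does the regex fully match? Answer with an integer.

i. 'xyxxxxxxx' → match
ii. 'xyxxxxxxxx' → match
iii. 'xyyxxyxxxyyx' → no match
iv. 'yyxxyx' → match
v. 'xyxxxxy' → match
vi. 'xyxxxxxyx' → match
Total matched: 5

5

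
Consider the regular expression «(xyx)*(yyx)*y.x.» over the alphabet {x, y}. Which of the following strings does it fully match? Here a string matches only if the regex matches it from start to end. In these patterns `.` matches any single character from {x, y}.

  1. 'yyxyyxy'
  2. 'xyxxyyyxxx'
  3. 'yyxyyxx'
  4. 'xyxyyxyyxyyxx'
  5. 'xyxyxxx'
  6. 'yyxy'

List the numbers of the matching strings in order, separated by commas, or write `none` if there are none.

1 → match
2 → no match
3 → match
4 → match
5 → match
6 → match

1, 3, 4, 5, 6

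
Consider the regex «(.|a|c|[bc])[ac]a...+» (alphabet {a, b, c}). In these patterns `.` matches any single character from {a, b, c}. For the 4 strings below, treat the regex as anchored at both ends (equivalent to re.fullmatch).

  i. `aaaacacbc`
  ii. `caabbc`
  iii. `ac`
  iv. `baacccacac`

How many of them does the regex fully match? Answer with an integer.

i → match
ii → match
iii → no match
iv → match
Total matched: 3

3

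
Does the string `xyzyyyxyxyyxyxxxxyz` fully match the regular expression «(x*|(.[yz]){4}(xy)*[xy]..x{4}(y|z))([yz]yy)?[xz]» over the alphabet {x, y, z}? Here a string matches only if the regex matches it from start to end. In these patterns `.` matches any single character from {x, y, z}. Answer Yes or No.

Yes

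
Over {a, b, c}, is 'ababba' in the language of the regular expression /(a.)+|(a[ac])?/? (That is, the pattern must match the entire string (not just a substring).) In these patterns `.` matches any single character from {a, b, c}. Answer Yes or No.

No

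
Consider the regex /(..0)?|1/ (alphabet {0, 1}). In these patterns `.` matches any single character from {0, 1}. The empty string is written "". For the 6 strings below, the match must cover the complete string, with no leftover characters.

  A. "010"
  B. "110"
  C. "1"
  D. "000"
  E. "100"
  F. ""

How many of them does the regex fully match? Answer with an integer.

A → match
B → match
C → match
D → match
E → match
F → match
Total matched: 6

6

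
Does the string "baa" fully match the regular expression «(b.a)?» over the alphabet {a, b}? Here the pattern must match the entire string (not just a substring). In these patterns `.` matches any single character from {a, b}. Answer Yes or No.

Yes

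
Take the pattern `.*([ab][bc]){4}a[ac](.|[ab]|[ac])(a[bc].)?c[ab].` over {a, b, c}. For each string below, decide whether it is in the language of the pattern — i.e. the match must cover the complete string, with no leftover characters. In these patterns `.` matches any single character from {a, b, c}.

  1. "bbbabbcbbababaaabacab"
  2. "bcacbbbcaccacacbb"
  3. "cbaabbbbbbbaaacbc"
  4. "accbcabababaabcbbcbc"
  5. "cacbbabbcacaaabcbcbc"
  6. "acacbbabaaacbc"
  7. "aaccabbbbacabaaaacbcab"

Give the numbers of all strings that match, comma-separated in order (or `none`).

1 → no match
2 → match
3 → match
4 → no match
5 → no match
6 → match
7 → match

2, 3, 6, 7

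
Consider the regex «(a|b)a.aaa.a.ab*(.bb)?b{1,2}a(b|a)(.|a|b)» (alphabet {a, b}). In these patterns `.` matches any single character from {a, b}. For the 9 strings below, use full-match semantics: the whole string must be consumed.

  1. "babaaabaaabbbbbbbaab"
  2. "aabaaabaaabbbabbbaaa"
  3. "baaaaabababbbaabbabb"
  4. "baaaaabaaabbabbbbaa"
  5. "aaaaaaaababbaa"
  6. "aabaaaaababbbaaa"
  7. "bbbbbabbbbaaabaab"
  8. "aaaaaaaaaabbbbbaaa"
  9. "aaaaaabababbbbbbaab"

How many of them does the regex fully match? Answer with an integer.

5

1 → match
2 → match
3 → no match
4 → no match
5 → no match
6 → match
7 → no match
8 → match
9 → match
Total matched: 5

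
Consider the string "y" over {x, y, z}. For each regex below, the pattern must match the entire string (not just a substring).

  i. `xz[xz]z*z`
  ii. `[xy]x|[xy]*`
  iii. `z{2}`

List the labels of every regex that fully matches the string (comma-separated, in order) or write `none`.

i → no match — must start with "xz"
ii → match
iii → no match — must start with "z"

ii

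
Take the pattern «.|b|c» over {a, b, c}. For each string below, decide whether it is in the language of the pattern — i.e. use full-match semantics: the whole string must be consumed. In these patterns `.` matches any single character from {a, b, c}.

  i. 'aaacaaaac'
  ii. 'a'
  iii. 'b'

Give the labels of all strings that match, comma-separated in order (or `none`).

i → no match
ii → match
iii → match

ii, iii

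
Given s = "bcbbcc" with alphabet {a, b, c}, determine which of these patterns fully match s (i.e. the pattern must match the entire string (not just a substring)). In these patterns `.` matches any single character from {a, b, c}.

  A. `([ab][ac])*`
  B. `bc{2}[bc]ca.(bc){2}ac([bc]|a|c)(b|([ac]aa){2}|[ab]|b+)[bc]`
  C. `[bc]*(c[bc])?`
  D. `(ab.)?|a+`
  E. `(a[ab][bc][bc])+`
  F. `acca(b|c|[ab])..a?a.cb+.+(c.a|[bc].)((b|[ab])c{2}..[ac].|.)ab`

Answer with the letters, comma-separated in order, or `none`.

C

A → no match
B → no match
C → match
D → no match
E → no match — must start with "a"
F → no match — must start with "acca"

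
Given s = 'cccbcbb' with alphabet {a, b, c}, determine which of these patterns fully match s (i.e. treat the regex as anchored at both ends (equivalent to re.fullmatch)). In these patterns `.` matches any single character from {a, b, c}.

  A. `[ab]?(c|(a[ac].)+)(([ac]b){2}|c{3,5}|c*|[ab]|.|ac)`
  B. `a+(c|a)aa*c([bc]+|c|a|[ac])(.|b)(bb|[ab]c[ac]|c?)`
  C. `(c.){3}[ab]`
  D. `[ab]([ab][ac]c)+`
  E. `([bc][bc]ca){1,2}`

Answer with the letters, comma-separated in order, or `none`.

C

A → no match
B → no match — must start with 'a'
C → match
D → no match — must end with 'c'
E → no match — must end with 'ca'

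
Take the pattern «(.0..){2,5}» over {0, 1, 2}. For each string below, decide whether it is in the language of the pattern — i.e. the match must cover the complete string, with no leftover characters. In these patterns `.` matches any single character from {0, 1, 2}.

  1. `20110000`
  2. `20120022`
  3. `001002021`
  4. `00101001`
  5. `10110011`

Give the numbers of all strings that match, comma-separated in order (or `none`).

1. `20110000` → match
2. `20120022` → match
3. `001002021` → no match
4. `00101001` → match
5. `10110011` → match

1, 2, 4, 5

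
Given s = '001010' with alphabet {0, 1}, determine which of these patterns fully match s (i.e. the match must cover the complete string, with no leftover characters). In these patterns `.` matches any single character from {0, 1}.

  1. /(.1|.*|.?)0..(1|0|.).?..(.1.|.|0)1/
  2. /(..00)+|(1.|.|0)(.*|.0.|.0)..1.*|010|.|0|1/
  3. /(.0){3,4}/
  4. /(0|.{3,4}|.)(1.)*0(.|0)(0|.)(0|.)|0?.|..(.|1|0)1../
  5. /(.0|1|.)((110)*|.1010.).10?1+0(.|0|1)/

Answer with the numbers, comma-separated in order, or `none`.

1 → no match — must end with '1'
2 → match
3 → match
4 → no match
5 → no match

2, 3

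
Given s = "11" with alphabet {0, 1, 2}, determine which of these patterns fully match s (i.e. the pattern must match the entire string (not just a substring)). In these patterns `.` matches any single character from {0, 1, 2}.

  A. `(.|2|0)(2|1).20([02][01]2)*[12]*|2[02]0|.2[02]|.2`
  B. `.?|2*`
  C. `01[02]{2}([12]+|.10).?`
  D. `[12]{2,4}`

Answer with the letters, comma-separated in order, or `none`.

D

A → no match
B → no match
C → no match — must start with "01"
D → match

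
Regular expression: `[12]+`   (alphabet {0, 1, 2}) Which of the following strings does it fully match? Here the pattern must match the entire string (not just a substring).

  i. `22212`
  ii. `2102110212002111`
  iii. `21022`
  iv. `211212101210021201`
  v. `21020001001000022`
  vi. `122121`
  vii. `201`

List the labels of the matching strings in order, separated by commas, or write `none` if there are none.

i, vi

i. `22212` → match
ii → no match
iii. `21022` → no match
iv → no match
v → no match
vi. `122121` → match
vii. `201` → no match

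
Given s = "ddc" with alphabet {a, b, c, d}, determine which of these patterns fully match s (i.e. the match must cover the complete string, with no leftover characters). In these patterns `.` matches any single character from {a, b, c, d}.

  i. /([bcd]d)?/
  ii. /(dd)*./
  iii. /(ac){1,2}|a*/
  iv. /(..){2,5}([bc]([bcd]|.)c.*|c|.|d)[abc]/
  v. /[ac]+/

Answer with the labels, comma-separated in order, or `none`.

ii

i → no match
ii → match
iii → no match
iv → no match
v → no match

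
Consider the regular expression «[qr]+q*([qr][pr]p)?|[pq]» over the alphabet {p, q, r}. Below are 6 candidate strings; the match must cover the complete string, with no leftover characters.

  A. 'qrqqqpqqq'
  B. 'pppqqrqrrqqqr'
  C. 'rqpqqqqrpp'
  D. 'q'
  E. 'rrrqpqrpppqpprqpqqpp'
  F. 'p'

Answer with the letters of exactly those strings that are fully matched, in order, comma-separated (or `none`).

A → no match
B → no match
C → no match
D → match
E → no match
F → match

D, F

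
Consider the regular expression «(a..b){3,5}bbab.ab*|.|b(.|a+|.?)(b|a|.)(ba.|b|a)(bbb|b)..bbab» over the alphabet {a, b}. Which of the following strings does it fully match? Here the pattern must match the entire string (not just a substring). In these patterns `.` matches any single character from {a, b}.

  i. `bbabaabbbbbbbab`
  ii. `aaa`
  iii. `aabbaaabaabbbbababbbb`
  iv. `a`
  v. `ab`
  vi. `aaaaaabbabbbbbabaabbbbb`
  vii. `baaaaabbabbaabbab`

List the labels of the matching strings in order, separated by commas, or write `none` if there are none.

i → match
ii → no match
iii → no match
iv → match
v → no match
vi → no match
vii → match

i, iv, vii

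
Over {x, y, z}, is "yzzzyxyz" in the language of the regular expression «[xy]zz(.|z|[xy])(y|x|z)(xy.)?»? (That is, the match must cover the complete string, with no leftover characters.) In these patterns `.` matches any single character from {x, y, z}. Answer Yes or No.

Yes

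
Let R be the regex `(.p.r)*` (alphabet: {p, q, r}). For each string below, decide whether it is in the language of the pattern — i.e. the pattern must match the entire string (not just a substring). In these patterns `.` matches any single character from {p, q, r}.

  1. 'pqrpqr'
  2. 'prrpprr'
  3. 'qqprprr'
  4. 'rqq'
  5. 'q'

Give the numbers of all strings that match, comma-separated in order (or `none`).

1. 'pqrpqr' → no match
2. 'prrpprr' → no match
3. 'qqprprr' → no match
4. 'rqq' → no match
5. 'q' → no match

none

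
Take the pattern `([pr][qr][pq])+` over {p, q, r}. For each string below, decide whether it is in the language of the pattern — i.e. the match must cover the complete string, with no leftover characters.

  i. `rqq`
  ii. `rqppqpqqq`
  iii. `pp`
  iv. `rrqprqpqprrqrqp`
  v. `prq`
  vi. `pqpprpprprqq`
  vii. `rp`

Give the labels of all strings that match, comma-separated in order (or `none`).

i. `rqq` → match
ii. `rqppqpqqq` → no match
iii. `pp` → no match
iv → match
v. `prq` → match
vi. `pqpprpprprqq` → match
vii. `rp` → no match

i, iv, v, vi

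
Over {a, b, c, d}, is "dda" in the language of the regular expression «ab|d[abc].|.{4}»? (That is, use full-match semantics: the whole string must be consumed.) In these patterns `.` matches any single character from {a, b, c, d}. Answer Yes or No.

No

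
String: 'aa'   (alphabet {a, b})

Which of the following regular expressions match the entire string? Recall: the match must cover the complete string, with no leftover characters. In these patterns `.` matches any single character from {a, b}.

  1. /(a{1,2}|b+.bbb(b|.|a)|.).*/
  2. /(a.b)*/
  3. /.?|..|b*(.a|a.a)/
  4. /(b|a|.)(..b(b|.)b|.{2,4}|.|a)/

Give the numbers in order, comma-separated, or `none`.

1, 3, 4

1 → match
2 → no match
3 → match
4 → match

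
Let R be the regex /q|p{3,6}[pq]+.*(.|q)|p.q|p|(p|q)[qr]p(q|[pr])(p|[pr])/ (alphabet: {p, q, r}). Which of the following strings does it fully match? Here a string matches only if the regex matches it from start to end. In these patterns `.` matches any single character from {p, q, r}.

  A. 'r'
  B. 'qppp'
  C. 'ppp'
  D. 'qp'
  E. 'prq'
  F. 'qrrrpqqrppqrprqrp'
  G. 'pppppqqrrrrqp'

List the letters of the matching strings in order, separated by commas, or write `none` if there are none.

A → no match
B → no match
C → no match
D → no match
E → match
F → no match
G → match

E, G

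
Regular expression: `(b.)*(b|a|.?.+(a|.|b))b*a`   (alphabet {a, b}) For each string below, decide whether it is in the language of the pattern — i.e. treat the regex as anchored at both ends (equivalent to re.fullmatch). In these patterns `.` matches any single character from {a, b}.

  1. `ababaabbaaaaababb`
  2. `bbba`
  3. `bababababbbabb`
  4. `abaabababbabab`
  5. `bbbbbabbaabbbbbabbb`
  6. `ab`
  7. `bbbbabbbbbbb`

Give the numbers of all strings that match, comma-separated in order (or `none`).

1 → no match — must end with `a`
2. `bbba` → match
3 → no match — must end with `a`
4 → no match — must end with `a`
5 → no match — must end with `a`
6. `ab` → no match — must end with `a`
7. `bbbbabbbbbbb` → no match — must end with `a`

2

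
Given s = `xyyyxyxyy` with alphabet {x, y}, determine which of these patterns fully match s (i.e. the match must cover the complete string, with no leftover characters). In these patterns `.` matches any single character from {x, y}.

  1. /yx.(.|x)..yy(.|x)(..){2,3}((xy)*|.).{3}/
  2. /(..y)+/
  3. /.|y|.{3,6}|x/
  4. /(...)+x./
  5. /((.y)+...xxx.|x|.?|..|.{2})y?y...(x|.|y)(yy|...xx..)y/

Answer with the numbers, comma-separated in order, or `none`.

1 → no match — must start with `yx`
2 → match
3 → no match
4 → no match
5 → no match

2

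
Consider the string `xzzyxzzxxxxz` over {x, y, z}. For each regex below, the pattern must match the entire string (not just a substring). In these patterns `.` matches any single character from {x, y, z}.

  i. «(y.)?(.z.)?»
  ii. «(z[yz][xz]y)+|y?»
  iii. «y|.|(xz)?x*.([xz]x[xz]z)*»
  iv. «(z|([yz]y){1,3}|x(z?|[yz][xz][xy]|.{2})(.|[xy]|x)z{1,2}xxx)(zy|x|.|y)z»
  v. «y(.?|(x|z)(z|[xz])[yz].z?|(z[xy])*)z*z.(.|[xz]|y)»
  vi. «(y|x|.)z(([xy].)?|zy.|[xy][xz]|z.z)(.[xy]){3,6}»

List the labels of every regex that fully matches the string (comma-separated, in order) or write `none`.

i → no match
ii → no match
iii → no match
iv → match
v → no match — must start with `y`
vi → no match

iv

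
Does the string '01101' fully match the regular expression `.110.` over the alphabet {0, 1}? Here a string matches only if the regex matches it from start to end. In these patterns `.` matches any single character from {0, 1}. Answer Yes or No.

Yes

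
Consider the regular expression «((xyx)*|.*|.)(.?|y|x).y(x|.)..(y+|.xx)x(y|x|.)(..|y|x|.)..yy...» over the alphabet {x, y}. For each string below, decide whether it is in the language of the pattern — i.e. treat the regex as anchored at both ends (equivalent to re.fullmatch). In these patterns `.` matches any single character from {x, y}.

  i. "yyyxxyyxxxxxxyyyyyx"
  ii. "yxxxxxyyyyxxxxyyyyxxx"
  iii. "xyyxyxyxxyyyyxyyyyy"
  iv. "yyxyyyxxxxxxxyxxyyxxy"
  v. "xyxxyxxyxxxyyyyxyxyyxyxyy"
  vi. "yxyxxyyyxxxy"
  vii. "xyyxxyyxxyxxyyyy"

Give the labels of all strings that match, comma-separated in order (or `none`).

i, iv

i → match
ii → no match
iii → no match
iv → match
v → no match
vi → no match
vii → no match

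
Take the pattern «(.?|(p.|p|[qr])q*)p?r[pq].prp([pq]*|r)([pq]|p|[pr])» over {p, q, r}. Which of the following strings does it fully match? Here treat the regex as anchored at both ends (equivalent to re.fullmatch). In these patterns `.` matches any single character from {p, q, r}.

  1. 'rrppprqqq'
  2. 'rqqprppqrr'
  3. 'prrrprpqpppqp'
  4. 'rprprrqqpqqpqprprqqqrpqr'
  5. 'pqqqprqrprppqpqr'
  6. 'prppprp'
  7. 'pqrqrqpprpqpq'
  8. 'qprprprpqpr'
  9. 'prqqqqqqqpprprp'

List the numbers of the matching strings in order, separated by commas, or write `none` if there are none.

1 → no match
2 → no match
3 → no match
4 → no match
5 → match
6 → no match
7 → no match
8 → match
9 → no match

5, 8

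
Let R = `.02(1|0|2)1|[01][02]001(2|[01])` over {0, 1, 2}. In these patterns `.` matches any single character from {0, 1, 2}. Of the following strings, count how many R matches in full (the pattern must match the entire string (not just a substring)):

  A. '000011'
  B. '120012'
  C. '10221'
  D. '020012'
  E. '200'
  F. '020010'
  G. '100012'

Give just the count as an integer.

6

A. '000011' → match
B. '120012' → match
C. '10221' → match
D. '020012' → match
E. '200' → no match
F. '020010' → match
G. '100012' → match
Total matched: 6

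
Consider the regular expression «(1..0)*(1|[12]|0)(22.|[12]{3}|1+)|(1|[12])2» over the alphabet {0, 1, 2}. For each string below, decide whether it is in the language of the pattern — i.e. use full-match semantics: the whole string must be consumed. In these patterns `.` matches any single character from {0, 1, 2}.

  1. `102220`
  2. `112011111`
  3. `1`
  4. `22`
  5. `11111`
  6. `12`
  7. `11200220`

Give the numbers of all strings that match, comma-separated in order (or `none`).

1 → no match
2 → match
3 → no match
4 → match
5 → match
6 → match
7 → match

2, 4, 5, 6, 7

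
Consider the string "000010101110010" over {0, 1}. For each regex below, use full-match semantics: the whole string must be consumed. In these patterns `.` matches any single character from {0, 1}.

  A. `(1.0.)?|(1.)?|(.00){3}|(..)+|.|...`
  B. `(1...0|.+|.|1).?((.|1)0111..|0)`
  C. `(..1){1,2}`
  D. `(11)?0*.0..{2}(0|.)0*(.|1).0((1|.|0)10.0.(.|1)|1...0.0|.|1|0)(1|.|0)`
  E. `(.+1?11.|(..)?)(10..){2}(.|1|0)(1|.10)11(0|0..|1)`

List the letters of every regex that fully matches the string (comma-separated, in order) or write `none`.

A → no match
B → match
C → no match — must end with "1"
D → match
E → no match

B, D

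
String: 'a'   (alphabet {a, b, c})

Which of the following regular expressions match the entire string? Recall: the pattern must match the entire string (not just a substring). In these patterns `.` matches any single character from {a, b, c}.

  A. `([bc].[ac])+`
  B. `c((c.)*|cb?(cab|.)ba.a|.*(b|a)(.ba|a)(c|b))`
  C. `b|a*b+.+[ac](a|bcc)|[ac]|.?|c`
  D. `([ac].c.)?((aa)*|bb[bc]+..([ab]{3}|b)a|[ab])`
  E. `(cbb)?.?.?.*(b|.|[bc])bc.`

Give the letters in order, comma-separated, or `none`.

C, D

A → no match
B → no match — must start with 'c'
C → match
D → match
E → no match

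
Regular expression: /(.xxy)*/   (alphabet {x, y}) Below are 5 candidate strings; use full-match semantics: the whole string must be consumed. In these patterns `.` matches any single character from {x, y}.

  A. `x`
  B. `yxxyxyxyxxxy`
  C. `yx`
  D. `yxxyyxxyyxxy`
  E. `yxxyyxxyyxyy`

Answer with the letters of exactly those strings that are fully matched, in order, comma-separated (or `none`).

A → no match
B → no match
C → no match
D → match
E → no match

D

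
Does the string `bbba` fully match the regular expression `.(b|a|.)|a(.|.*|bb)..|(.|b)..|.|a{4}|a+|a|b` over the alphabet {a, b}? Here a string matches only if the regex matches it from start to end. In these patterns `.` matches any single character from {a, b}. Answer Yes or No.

No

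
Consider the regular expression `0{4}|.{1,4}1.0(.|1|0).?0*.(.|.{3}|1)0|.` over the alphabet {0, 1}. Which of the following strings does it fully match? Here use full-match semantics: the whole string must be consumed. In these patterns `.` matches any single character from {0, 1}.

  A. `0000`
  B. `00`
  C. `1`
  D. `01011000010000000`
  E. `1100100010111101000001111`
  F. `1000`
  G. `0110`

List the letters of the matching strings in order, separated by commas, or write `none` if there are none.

A. `0000` → match
B. `00` → no match
C. `1` → match
D → no match
E → no match
F. `1000` → no match
G. `0110` → no match

A, C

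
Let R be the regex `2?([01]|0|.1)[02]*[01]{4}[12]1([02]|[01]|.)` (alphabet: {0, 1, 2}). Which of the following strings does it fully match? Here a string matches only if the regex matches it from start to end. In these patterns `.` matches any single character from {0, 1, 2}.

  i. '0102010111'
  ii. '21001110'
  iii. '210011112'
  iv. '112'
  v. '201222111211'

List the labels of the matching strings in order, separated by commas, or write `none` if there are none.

iii

i → no match
ii → no match
iii → match
iv → no match
v → no match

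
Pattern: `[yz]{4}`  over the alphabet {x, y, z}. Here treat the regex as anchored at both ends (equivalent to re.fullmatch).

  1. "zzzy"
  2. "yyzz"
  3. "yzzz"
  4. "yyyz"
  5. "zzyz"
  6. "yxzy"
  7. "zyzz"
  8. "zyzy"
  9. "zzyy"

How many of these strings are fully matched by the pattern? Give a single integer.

8

1. "zzzy" → match
2. "yyzz" → match
3. "yzzz" → match
4. "yyyz" → match
5. "zzyz" → match
6. "yxzy" → no match
7. "zyzz" → match
8. "zyzy" → match
9. "zzyy" → match
Total matched: 8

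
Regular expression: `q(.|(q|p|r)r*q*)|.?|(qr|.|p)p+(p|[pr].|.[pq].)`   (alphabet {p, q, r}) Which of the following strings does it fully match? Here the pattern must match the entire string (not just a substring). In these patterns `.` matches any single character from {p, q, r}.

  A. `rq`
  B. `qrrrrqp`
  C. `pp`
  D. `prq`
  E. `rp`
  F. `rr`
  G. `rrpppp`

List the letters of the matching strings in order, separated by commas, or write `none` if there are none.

A. `rq` → no match
B. `qrrrrqp` → no match
C. `pp` → no match
D. `prq` → no match
E. `rp` → no match
F. `rr` → no match
G. `rrpppp` → no match

none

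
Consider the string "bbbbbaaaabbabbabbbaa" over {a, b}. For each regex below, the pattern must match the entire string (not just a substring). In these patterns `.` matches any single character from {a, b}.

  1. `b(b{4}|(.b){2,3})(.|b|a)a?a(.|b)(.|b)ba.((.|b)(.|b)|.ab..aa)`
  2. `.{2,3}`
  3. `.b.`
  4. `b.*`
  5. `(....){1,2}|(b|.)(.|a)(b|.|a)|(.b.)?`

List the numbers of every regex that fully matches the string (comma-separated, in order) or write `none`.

1, 4

1 → match
2 → no match
3 → no match
4 → match
5 → no match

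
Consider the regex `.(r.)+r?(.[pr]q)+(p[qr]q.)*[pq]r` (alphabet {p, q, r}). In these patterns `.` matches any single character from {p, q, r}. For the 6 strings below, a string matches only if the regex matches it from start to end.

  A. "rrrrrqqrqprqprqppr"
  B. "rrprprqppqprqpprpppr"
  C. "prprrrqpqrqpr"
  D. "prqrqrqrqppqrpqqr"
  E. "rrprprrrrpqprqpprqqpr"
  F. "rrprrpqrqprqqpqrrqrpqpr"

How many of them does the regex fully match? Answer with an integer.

A → match
B → no match
C → no match
D → match
E → match
F → no match
Total matched: 3

3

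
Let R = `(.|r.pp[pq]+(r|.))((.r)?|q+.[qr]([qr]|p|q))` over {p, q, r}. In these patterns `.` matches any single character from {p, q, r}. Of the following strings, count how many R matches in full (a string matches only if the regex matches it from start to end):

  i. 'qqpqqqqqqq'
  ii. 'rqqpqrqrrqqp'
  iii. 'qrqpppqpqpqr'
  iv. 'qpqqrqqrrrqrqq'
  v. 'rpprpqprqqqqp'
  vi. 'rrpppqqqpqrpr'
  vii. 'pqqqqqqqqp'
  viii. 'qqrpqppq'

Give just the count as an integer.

2

i → no match
ii → no match
iii → no match
iv → no match
v → no match
vi → match
vii → match
viii → no match
Total matched: 2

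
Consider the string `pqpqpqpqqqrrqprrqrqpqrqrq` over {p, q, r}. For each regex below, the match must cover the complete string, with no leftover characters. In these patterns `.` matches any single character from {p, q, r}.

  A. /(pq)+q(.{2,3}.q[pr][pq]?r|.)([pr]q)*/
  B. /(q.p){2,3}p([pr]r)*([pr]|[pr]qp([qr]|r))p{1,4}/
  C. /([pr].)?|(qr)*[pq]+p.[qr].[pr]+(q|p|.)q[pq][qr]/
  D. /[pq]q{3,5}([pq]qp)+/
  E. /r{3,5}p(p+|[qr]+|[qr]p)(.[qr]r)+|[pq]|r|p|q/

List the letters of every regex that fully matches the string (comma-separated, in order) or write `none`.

A → match
B → no match — must start with `q`
C → no match
D → no match — must end with `qp`
E → no match

A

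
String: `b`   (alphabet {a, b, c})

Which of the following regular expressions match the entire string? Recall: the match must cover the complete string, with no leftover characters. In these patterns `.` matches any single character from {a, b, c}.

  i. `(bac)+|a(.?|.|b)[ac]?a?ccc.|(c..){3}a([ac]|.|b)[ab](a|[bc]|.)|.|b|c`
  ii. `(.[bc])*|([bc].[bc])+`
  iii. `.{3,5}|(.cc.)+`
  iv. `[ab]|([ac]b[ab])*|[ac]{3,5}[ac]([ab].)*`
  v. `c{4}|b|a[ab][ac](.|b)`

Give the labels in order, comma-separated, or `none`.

i → match
ii → no match
iii → no match
iv → match
v → match

i, iv, v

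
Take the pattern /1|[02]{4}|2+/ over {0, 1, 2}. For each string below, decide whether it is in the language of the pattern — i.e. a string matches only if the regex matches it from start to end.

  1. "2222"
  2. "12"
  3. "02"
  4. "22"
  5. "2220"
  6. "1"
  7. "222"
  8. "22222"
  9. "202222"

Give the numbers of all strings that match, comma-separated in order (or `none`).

1, 4, 5, 6, 7, 8

1 → match
2 → no match
3 → no match
4 → match
5 → match
6 → match
7 → match
8 → match
9 → no match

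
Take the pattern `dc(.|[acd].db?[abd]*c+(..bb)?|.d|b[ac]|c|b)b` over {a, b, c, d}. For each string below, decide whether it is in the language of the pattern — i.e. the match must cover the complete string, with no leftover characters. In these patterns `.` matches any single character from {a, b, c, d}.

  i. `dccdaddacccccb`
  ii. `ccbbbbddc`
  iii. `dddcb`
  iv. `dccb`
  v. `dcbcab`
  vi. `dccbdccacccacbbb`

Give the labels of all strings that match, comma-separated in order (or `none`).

i → no match
ii → no match — must start with `dc`
iii → no match — must start with `dc`
iv → match
v → no match
vi → no match

iv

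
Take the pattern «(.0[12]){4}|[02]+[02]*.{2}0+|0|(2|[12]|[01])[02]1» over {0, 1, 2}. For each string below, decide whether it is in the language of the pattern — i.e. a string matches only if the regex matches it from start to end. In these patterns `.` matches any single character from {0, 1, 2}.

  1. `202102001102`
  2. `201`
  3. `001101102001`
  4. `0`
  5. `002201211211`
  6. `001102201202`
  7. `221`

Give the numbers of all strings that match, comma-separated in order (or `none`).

1, 2, 3, 4, 6, 7

1 → match
2 → match
3 → match
4 → match
5 → no match
6 → match
7 → match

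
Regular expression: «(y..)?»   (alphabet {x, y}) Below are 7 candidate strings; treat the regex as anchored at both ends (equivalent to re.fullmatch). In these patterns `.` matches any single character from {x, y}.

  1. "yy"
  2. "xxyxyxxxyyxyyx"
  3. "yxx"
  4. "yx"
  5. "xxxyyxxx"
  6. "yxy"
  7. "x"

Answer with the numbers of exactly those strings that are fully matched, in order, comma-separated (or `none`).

3, 6

1 → no match
2 → no match
3 → match
4 → no match
5 → no match
6 → match
7 → no match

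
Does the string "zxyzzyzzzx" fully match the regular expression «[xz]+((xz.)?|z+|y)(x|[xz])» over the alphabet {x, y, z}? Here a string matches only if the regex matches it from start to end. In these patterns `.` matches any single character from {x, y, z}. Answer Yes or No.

No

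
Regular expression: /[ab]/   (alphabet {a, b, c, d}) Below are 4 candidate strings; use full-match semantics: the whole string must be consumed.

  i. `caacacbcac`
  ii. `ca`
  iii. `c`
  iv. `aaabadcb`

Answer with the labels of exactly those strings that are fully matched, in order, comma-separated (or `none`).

i → no match
ii → no match
iii → no match
iv → no match

none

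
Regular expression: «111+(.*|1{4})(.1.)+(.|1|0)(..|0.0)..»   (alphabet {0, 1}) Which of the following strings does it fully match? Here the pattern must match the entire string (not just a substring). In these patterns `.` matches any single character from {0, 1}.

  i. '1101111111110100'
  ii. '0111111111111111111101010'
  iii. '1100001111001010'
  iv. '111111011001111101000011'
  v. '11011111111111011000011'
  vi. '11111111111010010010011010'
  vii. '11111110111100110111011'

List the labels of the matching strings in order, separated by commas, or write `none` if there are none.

iv

i → no match — must start with '111'
ii → no match — must start with '111'
iii → no match — must start with '111'
iv → match
v → no match — must start with '111'
vi → no match
vii → no match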